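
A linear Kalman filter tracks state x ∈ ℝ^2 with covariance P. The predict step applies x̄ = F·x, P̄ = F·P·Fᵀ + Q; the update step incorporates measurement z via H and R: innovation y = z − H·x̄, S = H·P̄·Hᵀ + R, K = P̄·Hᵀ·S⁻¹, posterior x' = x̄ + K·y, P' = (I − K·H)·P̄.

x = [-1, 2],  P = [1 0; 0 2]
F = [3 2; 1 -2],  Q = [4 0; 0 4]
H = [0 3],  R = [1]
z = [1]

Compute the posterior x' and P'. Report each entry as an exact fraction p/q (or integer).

x' = [-61/59, 17/59]
P' = [2253/118 -5/118; -5/118 13/118]

x̄ = F·x = [1, -5]
P̄ = F·P·Fᵀ + Q = [21 -5; -5 13]
y = z − H·x̄ = [16]
S = H·P̄·Hᵀ + R = [118]
K = P̄·Hᵀ·S⁻¹ = [-15/118; 39/118]
x' = x̄ + K·y = [-61/59, 17/59]
P' = (I − K·H)·P̄ = [2253/118 -5/118; -5/118 13/118]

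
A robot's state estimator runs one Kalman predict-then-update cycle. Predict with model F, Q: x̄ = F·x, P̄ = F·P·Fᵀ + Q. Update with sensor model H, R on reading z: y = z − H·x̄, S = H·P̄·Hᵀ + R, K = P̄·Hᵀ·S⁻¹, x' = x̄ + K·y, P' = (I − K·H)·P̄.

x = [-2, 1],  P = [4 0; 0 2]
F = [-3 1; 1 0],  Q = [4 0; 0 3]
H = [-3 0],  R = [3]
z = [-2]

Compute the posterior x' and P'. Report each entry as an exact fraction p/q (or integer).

x' = [91/127, -26/127]
P' = [42/127 -12/127; -12/127 457/127]

x̄ = F·x = [7, -2]
P̄ = F·P·Fᵀ + Q = [42 -12; -12 7]
y = z − H·x̄ = [19]
S = H·P̄·Hᵀ + R = [381]
K = P̄·Hᵀ·S⁻¹ = [-42/127; 12/127]
x' = x̄ + K·y = [91/127, -26/127]
P' = (I − K·H)·P̄ = [42/127 -12/127; -12/127 457/127]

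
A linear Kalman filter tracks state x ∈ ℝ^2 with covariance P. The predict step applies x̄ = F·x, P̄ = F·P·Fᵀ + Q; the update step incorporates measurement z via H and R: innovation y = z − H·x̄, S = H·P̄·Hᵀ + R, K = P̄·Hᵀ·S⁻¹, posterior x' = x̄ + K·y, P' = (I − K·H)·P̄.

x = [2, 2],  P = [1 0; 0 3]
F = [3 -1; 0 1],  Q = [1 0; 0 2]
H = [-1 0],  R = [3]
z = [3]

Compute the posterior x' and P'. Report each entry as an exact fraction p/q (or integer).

x' = [-27/16, 53/16]
P' = [39/16 -9/16; -9/16 71/16]

x̄ = F·x = [4, 2]
P̄ = F·P·Fᵀ + Q = [13 -3; -3 5]
y = z − H·x̄ = [7]
S = H·P̄·Hᵀ + R = [16]
K = P̄·Hᵀ·S⁻¹ = [-13/16; 3/16]
x' = x̄ + K·y = [-27/16, 53/16]
P' = (I − K·H)·P̄ = [39/16 -9/16; -9/16 71/16]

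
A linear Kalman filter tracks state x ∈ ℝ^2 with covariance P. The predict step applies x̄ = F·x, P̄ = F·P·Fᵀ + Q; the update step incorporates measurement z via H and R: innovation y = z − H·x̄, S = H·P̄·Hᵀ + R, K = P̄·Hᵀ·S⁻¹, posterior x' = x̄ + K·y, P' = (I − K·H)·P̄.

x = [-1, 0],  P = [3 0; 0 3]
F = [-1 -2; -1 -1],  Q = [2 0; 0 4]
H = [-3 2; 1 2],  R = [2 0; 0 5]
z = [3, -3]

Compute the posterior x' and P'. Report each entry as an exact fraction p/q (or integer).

x' = [-9003/6317, -4139/6317]
P' = [2662/6317 2404/6317; 2404/6317 4283/6317]

x̄ = F·x = [1, 1]
P̄ = F·P·Fᵀ + Q = [17 9; 9 10]
y = z − H·x̄ = [4, -6]
S = H·P̄·Hᵀ + R = [87 -47; -47 98]
K = P̄·Hᵀ·S⁻¹ = [-1589/6317 1494/6317; 677/6317 2194/6317]
x' = x̄ + K·y = [-9003/6317, -4139/6317]
P' = (I − K·H)·P̄ = [2662/6317 2404/6317; 2404/6317 4283/6317]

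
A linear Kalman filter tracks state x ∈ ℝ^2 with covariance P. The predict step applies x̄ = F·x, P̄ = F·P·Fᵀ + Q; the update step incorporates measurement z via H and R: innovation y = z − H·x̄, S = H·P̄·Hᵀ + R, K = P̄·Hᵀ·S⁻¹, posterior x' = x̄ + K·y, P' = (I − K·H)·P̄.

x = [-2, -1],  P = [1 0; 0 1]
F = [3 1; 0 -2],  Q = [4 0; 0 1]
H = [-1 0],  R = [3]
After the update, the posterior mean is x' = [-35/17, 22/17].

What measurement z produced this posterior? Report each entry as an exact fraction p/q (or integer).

z = [1]

x̄ = F·x = [-7, 2]
P̄ = F·P·Fᵀ + Q = [14 -2; -2 5]
S = H·P̄·Hᵀ + R = [17]
K = P̄·Hᵀ·S⁻¹ = [-14/17; 2/17]
x' − x̄ = [84/17, -12/17] = K·y
y = (KᵀK)⁻¹·Kᵀ·(x' − x̄) = [-6]
z = y + H·x̄ = [-6] + [7] = [1]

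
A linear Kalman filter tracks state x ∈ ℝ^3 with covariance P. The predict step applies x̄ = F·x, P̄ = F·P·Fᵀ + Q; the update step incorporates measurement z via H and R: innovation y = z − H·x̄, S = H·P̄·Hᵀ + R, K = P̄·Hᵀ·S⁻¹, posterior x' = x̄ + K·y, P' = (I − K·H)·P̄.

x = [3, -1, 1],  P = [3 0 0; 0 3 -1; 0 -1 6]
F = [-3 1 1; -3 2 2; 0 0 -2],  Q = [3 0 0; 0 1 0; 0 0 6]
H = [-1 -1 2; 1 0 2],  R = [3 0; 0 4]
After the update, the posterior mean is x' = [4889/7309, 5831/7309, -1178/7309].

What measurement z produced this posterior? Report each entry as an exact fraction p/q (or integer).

z = [-2, 1]

x̄ = F·x = [-9, -9, -2]
P̄ = F·P·Fᵀ + Q = [37 41 -10; 41 56 -20; -10 -20 30]
S = H·P̄·Hᵀ + R = [418 82; 82 121]
K = P̄·Hᵀ·S⁻¹ = [-6626/21927 7571/21927; -5553/14618 1942/7309; 3395/21927 6760/21927]
x' − x̄ = [70670/7309, 71612/7309, 13440/7309] = K·y
y = (KᵀK)⁻¹·Kᵀ·(x' − x̄) = [-16, 14]
z = y + H·x̄ = [-16, 14] + [14, -13] = [-2, 1]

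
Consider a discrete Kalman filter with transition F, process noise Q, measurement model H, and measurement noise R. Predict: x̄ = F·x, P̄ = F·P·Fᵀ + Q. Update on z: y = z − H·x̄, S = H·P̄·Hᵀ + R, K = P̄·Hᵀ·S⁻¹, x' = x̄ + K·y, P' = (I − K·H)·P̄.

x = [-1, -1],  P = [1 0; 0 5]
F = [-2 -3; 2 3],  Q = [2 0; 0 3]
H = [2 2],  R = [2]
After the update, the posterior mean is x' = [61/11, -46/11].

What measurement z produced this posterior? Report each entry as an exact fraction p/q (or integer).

z = [3]

x̄ = F·x = [5, -5]
P̄ = F·P·Fᵀ + Q = [51 -49; -49 52]
S = H·P̄·Hᵀ + R = [22]
K = P̄·Hᵀ·S⁻¹ = [2/11; 3/11]
x' − x̄ = [6/11, 9/11] = K·y
y = (KᵀK)⁻¹·Kᵀ·(x' − x̄) = [3]
z = y + H·x̄ = [3] + [0] = [3]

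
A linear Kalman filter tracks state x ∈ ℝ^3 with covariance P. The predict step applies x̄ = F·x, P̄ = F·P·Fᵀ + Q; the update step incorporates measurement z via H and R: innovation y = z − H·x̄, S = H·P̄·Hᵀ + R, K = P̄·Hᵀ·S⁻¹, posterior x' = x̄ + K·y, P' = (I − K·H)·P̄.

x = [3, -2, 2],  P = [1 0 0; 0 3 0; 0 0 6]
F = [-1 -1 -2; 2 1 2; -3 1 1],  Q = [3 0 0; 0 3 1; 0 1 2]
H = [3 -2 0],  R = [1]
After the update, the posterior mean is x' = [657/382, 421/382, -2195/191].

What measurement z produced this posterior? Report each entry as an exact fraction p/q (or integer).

z = [3]

x̄ = F·x = [-5, 8, -9]
P̄ = F·P·Fᵀ + Q = [31 -29 -12; -29 34 10; -12 10 20]
S = H·P̄·Hᵀ + R = [764]
K = P̄·Hᵀ·S⁻¹ = [151/764; -155/764; -14/191]
x' − x̄ = [2567/382, -2635/382, -476/191] = K·y
y = (KᵀK)⁻¹·Kᵀ·(x' − x̄) = [34]
z = y + H·x̄ = [34] + [-31] = [3]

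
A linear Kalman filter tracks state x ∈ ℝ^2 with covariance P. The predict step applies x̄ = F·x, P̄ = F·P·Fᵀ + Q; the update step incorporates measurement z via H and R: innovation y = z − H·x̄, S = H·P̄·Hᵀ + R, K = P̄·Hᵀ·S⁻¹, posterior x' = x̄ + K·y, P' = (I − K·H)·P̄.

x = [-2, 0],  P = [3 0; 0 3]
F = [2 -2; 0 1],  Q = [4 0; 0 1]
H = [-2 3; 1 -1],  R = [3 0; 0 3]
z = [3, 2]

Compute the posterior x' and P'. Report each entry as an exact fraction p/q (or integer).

x̄ = F·x = [-4, 0]
P̄ = F·P·Fᵀ + Q = [28 -6; -6 4]
y = z − H·x̄ = [-5, 6]
S = H·P̄·Hᵀ + R = [223 -98; -98 47]
K = P̄·Hᵀ·S⁻¹ = [-146/877 330/877; 148/877 122/877]
x' = x̄ + K·y = [-798/877, -8/877]
P' = (I − K·H)·P̄ = [2532/877 1542/877; 1542/877 1176/877]

x' = [-798/877, -8/877]
P' = [2532/877 1542/877; 1542/877 1176/877]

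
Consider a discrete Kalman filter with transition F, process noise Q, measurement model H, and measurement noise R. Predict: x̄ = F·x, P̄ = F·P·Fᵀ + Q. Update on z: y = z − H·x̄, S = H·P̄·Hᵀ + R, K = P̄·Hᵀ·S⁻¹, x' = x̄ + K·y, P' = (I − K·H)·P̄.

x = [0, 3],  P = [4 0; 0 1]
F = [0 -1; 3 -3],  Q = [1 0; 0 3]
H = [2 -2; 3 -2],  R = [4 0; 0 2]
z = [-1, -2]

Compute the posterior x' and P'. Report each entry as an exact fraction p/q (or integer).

x̄ = F·x = [-3, -9]
P̄ = F·P·Fᵀ + Q = [2 3; 3 48]
y = z − H·x̄ = [-13, -11]
S = H·P̄·Hᵀ + R = [180 174; 174 176]
K = P̄·Hᵀ·S⁻¹ = [-88/351 29/117; -1/2 0]
x' = x̄ + K·y = [-866/351, -5/2]
P' = (I − K·H)·P̄ = [526/351 2; 2 3]

x' = [-866/351, -5/2]
P' = [526/351 2; 2 3]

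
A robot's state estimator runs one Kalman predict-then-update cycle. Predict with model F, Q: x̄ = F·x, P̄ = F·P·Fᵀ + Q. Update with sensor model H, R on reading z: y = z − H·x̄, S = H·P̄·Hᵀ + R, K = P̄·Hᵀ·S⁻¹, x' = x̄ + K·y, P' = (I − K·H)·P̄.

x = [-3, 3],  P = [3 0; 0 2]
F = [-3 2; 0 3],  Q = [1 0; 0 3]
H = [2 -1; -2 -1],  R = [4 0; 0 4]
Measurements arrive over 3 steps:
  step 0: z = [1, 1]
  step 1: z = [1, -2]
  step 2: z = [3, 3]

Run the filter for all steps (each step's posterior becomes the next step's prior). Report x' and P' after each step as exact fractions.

step 0: x̄ = F·x = [15, 9]
step 0: P̄ = F·P·Fᵀ + Q = [36 12; 12 21]
step 0: y = z − H·x̄ = [-20, 40]
step 0: S = H·P̄·Hᵀ + R = [121 -123; -123 217]
step 0: K = P̄·Hᵀ·S⁻¹ = [336/1391 -348/1391; -1221/2782 -1269/2782]
step 0: x' = x̄ + K·y = [225/1391, -651/1391]
step 0: P' = (I − K·H)·P̄ = [684/1391 24/1391; 24/1391 2490/1391]
step 1: x̄ = F·x = [-1977/1391, -1953/1391]
step 1: P̄ = F·P·Fᵀ + Q = [17219/1391 14724/1391; 14724/1391 26583/1391]
step 1: y = z − H·x̄ = [3392/1391, -8689/1391]
step 1: S = H·P̄·Hᵀ + R = [42127/1391 -42293/1391; -42293/1391 159919/1391]
step 1: K = P̄·Hᵀ·S⁻¹ = [192925/889326 -222373/889326; -38173/98814 -44717/98814]
step 1: x' = x̄ + K·y = [198515/296442, 15835/32938]
step 1: P' = (I − K·H)·P̄ = [207649/444663 3272/49407; 3272/49407 27630/16469]
step 2: x̄ = F·x = [-103505/98814, 47505/32938]
step 2: P̄ = F·P·Fᵀ + Q = [549352/49407 155964/16469; 155964/16469 298077/16469]
step 2: y = z − H·x̄ = [645967/98814, 231947/98814]
step 2: S = H·P̄·Hᵀ + R = [1417699/49407 -1303177/49407; -1303177/49407 5160835/49407]
step 2: K = P̄·Hᵀ·S⁻¹ = [3071338/14214181 -3539230/14214181; -10982175/28428362 -12853743/28428362]
step 2: x' = x̄ + K·y = [-6237367/28428362, -30481722/14214181]
step 2: P' = (I − K·H)·P̄ = [6610568/14214181 935784/14214181; 935784/14214181 23835918/14214181]

step 0: x' = [225/1391, -651/1391], P' = [684/1391 24/1391; 24/1391 2490/1391]
step 1: x' = [198515/296442, 15835/32938], P' = [207649/444663 3272/49407; 3272/49407 27630/16469]
step 2: x' = [-6237367/28428362, -30481722/14214181], P' = [6610568/14214181 935784/14214181; 935784/14214181 23835918/14214181]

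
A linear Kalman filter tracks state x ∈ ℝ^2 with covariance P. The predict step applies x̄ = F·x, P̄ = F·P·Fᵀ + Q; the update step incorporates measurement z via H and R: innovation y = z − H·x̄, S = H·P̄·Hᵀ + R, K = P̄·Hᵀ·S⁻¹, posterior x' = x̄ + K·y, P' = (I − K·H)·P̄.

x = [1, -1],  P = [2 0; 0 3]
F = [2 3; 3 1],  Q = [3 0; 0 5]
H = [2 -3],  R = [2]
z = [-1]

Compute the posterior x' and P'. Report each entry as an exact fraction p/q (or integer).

x̄ = F·x = [-1, 2]
P̄ = F·P·Fᵀ + Q = [38 21; 21 26]
y = z − H·x̄ = [7]
S = H·P̄·Hᵀ + R = [136]
K = P̄·Hᵀ·S⁻¹ = [13/136; -9/34]
x' = x̄ + K·y = [-45/136, 5/34]
P' = (I − K·H)·P̄ = [4999/136 831/34; 831/34 280/17]

x' = [-45/136, 5/34]
P' = [4999/136 831/34; 831/34 280/17]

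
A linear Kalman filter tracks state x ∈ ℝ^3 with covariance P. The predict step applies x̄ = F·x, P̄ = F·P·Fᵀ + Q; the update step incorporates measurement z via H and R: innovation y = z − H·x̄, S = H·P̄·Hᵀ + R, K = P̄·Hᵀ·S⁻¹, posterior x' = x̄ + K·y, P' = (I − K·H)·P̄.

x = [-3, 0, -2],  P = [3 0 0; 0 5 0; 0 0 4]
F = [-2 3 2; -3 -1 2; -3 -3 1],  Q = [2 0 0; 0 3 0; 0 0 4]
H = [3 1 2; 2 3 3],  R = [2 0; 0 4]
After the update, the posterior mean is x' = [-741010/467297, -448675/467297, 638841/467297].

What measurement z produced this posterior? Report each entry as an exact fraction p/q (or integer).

x̄ = F·x = [2, 5, 7]
P̄ = F·P·Fᵀ + Q = [75 19 -19; 19 51 50; -19 50 80]
S = H·P̄·Hᵀ + R = [1134 1495; 1495 2383]
K = P̄·Hᵀ·S⁻¹ = [266648/467297 -137870/467297; -14131/467297 75734/467297; -161641/467297 170433/467297]
x' − x̄ = [-1675604/467297, -2785160/467297, -2632238/467297] = K·y
y = (KᵀK)⁻¹·Kᵀ·(x' − x̄) = [-28, -42]
z = y + H·x̄ = [-28, -42] + [25, 40] = [-3, -2]

z = [-3, -2]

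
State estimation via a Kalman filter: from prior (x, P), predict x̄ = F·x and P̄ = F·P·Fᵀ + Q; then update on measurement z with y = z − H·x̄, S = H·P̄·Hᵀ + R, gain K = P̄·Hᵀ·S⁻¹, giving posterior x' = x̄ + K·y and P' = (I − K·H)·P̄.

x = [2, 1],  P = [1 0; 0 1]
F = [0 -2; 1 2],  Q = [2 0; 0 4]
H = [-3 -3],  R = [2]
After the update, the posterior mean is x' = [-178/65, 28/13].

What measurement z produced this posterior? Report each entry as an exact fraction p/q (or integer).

x̄ = F·x = [-2, 4]
P̄ = F·P·Fᵀ + Q = [6 -4; -4 9]
S = H·P̄·Hᵀ + R = [65]
K = P̄·Hᵀ·S⁻¹ = [-6/65; -3/13]
x' − x̄ = [-48/65, -24/13] = K·y
y = (KᵀK)⁻¹·Kᵀ·(x' − x̄) = [8]
z = y + H·x̄ = [8] + [-6] = [2]

z = [2]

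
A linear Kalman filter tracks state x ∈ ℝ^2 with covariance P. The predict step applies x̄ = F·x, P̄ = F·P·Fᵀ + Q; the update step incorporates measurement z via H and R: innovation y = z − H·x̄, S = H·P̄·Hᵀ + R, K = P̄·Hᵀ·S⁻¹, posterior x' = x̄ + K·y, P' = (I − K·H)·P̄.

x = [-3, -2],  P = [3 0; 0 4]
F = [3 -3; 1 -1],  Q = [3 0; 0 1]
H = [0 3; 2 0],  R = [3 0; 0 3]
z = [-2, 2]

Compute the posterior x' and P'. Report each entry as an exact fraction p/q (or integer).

x' = [382/461, -225/461]
P' = [327/461 21/461; 21/461 124/461]

x̄ = F·x = [-3, -1]
P̄ = F·P·Fᵀ + Q = [66 21; 21 8]
y = z − H·x̄ = [1, 8]
S = H·P̄·Hᵀ + R = [75 126; 126 267]
K = P̄·Hᵀ·S⁻¹ = [21/461 218/461; 124/461 14/461]
x' = x̄ + K·y = [382/461, -225/461]
P' = (I − K·H)·P̄ = [327/461 21/461; 21/461 124/461]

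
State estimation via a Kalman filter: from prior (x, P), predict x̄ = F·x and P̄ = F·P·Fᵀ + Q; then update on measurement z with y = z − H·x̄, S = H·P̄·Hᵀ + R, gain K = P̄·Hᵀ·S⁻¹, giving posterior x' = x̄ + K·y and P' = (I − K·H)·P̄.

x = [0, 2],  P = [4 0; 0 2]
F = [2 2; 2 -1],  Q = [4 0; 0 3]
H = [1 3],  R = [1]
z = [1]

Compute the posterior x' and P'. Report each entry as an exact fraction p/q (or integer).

x̄ = F·x = [4, -2]
P̄ = F·P·Fᵀ + Q = [28 12; 12 21]
y = z − H·x̄ = [3]
S = H·P̄·Hᵀ + R = [290]
K = P̄·Hᵀ·S⁻¹ = [32/145; 15/58]
x' = x̄ + K·y = [676/145, -71/58]
P' = (I − K·H)·P̄ = [2012/145 -132/29; -132/29 93/58]

x' = [676/145, -71/58]
P' = [2012/145 -132/29; -132/29 93/58]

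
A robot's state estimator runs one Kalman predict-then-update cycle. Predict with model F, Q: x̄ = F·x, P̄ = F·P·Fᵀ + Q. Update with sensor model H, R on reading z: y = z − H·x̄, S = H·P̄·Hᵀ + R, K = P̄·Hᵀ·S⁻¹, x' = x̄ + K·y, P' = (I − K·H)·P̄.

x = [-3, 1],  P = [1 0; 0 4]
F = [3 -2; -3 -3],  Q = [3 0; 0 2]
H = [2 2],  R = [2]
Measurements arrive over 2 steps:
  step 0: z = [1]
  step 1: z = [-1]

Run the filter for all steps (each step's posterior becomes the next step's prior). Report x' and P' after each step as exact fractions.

step 0: x̄ = F·x = [-11, 6]
step 0: P̄ = F·P·Fᵀ + Q = [28 15; 15 47]
step 0: y = z − H·x̄ = [11]
step 0: S = H·P̄·Hᵀ + R = [422]
step 0: K = P̄·Hᵀ·S⁻¹ = [43/211; 62/211]
step 0: x' = x̄ + K·y = [-1848/211, 1948/211]
step 0: P' = (I − K·H)·P̄ = [2210/211 -2167/211; -2167/211 2229/211]
step 1: x̄ = F·x = [-9440/211, -300/211]
step 1: P̄ = F·P·Fᵀ + Q = [55443/211 -15/211; -15/211 1367/211]
step 1: y = z − H·x̄ = [19269/211]
step 1: S = H·P̄·Hᵀ + R = [227542/211]
step 1: K = P̄·Hᵀ·S⁻¹ = [55428/113771; 1352/113771]
step 1: x' = x̄ + K·y = [-28228/113771, -38292/113771]
step 1: P' = (I − K·H)·P̄ = [773835/113771 -718407/113771; -718407/113771 719759/113771]

step 0: x' = [-1848/211, 1948/211], P' = [2210/211 -2167/211; -2167/211 2229/211]
step 1: x' = [-28228/113771, -38292/113771], P' = [773835/113771 -718407/113771; -718407/113771 719759/113771]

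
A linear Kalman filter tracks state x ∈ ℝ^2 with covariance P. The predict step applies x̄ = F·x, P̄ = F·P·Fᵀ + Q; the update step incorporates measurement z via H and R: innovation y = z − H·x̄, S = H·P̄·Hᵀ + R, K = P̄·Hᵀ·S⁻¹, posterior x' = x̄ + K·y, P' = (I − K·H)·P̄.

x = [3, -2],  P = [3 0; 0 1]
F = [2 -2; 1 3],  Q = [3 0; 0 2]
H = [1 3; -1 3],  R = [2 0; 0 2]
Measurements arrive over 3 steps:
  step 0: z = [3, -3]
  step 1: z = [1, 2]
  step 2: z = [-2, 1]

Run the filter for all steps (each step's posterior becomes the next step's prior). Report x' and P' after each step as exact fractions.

step 0: x' = [67/20, -3/127], P' = [19/20 0; 0 14/127]
step 1: x' = [457127/1457024, 399629/728512], P' = [635855/728512 1573/364256; 1573/364256 19655/182128]
step 2: x' = [-570555055/395499296, -21577457/197749648], P' = [171647121/197749648 406287/98874824; 406287/98874824 5333413/49437412]

step 0: x̄ = F·x = [10, -3]
step 0: P̄ = F·P·Fᵀ + Q = [19 0; 0 14]
step 0: y = z − H·x̄ = [2, 16]
step 0: S = H·P̄·Hᵀ + R = [147 107; 107 147]
step 0: K = P̄·Hᵀ·S⁻¹ = [19/40 -19/40; 21/127 21/127]
step 0: x' = x̄ + K·y = [67/20, -3/127]
step 0: P' = (I − K·H)·P̄ = [19/20 0; 0 14/127]
step 1: x̄ = F·x = [8569/1270, 8329/2540]
step 1: P̄ = F·P·Fᵀ + Q = [4598/635 1573/1270; 1573/1270 10013/2540]
step 1: y = z − H·x̄ = [-7917/508, -2769/2540]
step 1: S = H·P̄·Hᵀ + R = [26493/508 14345/508; 14345/508 94713/2540]
step 1: K = P̄·Hᵀ·S⁻¹ = [645293/1457024 -626417/1457024; 119503/728512 116357/728512]
step 1: x' = x̄ + K·y = [457127/1457024, 399629/728512]
step 1: P' = (I − K·H)·P̄ = [635855/728512 1573/364256; 1573/364256 19655/182128]
step 2: x̄ = F·x = [-342131/728512, 2854901/1457024]
step 2: P̄ = F·P·Fᵀ + Q = [1254567/182128 406287/364256; 406287/364256 2819335/728512]
step 2: y = z − H·x̄ = [-10794489/1457024, -7791941/1457024]
step 2: S = H·P̄·Hᵀ + R = [36724751/728512 20355747/728512; 20355747/728512 26973863/728512]
step 2: K = P̄·Hᵀ·S⁻¹ = [174084843/395499296 -169209399/395499296; 32406765/197749648 31594191/197749648]
step 2: x' = x̄ + K·y = [-570555055/395499296, -21577457/197749648]
step 2: P' = (I − K·H)·P̄ = [171647121/197749648 406287/98874824; 406287/98874824 5333413/49437412]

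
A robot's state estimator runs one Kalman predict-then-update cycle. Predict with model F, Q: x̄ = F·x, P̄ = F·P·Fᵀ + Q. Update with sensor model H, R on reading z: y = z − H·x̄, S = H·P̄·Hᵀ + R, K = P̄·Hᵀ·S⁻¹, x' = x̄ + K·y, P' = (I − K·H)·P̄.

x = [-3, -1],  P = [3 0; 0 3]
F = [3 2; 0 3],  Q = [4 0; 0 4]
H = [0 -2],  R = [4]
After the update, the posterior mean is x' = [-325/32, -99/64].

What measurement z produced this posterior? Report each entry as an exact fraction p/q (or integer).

x̄ = F·x = [-11, -3]
P̄ = F·P·Fᵀ + Q = [43 18; 18 31]
S = H·P̄·Hᵀ + R = [128]
K = P̄·Hᵀ·S⁻¹ = [-9/32; -31/64]
x' − x̄ = [27/32, 93/64] = K·y
y = (KᵀK)⁻¹·Kᵀ·(x' − x̄) = [-3]
z = y + H·x̄ = [-3] + [6] = [3]

z = [3]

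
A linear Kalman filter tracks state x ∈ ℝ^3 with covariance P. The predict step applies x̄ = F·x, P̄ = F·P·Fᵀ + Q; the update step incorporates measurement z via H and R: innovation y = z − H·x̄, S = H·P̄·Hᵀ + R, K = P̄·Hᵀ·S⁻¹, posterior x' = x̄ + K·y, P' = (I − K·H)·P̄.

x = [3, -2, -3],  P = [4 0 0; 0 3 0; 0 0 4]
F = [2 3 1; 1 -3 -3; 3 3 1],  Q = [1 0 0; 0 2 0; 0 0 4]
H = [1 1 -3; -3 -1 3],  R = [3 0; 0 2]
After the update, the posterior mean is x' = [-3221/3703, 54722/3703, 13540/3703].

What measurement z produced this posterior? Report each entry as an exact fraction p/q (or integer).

z = [3, -1]

x̄ = F·x = [-3, 18, 0]
P̄ = F·P·Fᵀ + Q = [48 -31 55; -31 69 -27; 55 -27 71]
S = H·P̄·Hᵀ + R = [529 -230; -230 128]
K = P̄·Hᵀ·S⁻¹ = [-1746/3703 -71/161; 1061/7406 -121/644; -3215/7406 -125/644]
x' − x̄ = [7888/3703, -11932/3703, 13540/3703] = K·y
y = (KᵀK)⁻¹·Kᵀ·(x' − x̄) = [-12, 8]
z = y + H·x̄ = [-12, 8] + [15, -9] = [3, -1]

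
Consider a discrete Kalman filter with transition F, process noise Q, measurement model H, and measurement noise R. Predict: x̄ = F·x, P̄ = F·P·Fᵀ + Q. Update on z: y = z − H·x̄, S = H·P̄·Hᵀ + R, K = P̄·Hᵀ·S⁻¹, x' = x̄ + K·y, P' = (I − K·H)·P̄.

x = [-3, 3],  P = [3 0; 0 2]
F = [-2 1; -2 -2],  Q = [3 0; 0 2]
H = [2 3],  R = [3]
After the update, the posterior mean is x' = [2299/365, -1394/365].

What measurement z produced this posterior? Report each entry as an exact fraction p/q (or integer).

z = [1]

x̄ = F·x = [9, 0]
P̄ = F·P·Fᵀ + Q = [17 8; 8 22]
S = H·P̄·Hᵀ + R = [365]
K = P̄·Hᵀ·S⁻¹ = [58/365; 82/365]
x' − x̄ = [-986/365, -1394/365] = K·y
y = (KᵀK)⁻¹·Kᵀ·(x' − x̄) = [-17]
z = y + H·x̄ = [-17] + [18] = [1]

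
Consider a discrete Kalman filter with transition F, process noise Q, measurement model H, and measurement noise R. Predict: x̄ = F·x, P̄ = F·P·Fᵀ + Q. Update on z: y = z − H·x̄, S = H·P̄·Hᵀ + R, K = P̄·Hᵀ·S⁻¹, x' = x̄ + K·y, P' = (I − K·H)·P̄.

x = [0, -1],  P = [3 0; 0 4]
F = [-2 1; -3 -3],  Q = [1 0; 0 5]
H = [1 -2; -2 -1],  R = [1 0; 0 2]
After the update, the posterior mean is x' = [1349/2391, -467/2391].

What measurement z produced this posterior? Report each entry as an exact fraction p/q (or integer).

z = [1, -1]

x̄ = F·x = [-1, 3]
P̄ = F·P·Fᵀ + Q = [17 6; 6 68]
S = H·P̄·Hᵀ + R = [266 120; 120 162]
K = P̄·Hᵀ·S⁻¹ = [935/4782 -2810/7173; -955/2391 -1420/7173]
x' − x̄ = [3740/2391, -7640/2391] = K·y
y = (KᵀK)⁻¹·Kᵀ·(x' − x̄) = [8, 0]
z = y + H·x̄ = [8, 0] + [-7, -1] = [1, -1]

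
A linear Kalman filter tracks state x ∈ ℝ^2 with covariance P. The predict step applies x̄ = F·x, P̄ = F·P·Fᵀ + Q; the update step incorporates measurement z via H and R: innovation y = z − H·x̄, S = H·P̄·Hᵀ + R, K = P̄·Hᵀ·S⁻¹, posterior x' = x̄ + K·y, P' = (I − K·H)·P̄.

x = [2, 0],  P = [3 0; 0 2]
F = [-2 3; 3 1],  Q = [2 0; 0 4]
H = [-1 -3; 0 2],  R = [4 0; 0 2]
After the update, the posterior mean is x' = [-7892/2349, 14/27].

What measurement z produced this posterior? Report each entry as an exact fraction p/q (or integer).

x̄ = F·x = [-4, 6]
P̄ = F·P·Fᵀ + Q = [32 -12; -12 33]
S = H·P̄·Hᵀ + R = [261 -174; -174 134]
K = P̄·Hᵀ·S⁻¹ = [-1820/2349 -32/27; -1/27 4/9]
x' − x̄ = [1504/2349, -148/27] = K·y
y = (KᵀK)⁻¹·Kᵀ·(x' − x̄) = [16, -11]
z = y + H·x̄ = [16, -11] + [-14, 12] = [2, 1]

z = [2, 1]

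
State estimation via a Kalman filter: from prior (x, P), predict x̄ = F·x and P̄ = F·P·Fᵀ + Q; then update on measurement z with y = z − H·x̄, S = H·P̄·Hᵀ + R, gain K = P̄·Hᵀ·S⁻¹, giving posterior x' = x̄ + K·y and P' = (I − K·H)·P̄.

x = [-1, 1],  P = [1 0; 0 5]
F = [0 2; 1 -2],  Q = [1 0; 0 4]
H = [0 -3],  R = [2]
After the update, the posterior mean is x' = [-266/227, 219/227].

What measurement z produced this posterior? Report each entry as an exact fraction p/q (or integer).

z = [-3]

x̄ = F·x = [2, -3]
P̄ = F·P·Fᵀ + Q = [21 -20; -20 25]
S = H·P̄·Hᵀ + R = [227]
K = P̄·Hᵀ·S⁻¹ = [60/227; -75/227]
x' − x̄ = [-720/227, 900/227] = K·y
y = (KᵀK)⁻¹·Kᵀ·(x' − x̄) = [-12]
z = y + H·x̄ = [-12] + [9] = [-3]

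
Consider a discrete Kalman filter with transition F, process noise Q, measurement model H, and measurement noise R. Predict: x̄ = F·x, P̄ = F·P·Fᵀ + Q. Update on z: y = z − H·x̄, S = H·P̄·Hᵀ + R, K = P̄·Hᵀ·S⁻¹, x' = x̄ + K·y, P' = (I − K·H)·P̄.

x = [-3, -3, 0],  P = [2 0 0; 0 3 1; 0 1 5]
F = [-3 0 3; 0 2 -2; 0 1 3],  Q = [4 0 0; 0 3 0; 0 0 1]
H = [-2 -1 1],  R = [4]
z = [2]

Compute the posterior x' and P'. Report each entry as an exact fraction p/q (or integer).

x̄ = F·x = [9, -6, -3]
P̄ = F·P·Fᵀ + Q = [67 -24 48; -24 27 -20; 48 -20 55]
y = z − H·x̄ = [17]
S = H·P̄·Hᵀ + R = [106]
K = P̄·Hᵀ·S⁻¹ = [-31/53; 1/106; -21/106]
x' = x̄ + K·y = [-50/53, -619/106, -675/106]
P' = (I − K·H)·P̄ = [1629/53 -1241/53 1893/53; -1241/53 2861/106 -2099/106; 1893/53 -2099/106 5389/106]

x' = [-50/53, -619/106, -675/106]
P' = [1629/53 -1241/53 1893/53; -1241/53 2861/106 -2099/106; 1893/53 -2099/106 5389/106]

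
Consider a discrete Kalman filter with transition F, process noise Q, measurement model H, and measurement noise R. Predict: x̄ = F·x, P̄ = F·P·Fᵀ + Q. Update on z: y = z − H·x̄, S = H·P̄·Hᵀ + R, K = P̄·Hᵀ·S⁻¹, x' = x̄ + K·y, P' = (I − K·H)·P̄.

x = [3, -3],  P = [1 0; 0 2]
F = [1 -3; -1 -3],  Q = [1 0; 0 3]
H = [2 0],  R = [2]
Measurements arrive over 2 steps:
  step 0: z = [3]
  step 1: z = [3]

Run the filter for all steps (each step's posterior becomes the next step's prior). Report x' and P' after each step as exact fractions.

step 0: x' = [72/41, -111/41], P' = [20/41 17/41; 17/41 324/41]
step 1: x' = [9030/5791, -11661/5791], P' = [2875/5791 2896/5791; 2896/5791 37359/5791]

step 0: x̄ = F·x = [12, 6]
step 0: P̄ = F·P·Fᵀ + Q = [20 17; 17 22]
step 0: y = z − H·x̄ = [-21]
step 0: S = H·P̄·Hᵀ + R = [82]
step 0: K = P̄·Hᵀ·S⁻¹ = [20/41; 17/41]
step 0: x' = x̄ + K·y = [72/41, -111/41]
step 0: P' = (I − K·H)·P̄ = [20/41 17/41; 17/41 324/41]
step 1: x̄ = F·x = [405/41, 261/41]
step 1: P̄ = F·P·Fᵀ + Q = [2875/41 2896/41; 2896/41 3161/41]
step 1: y = z − H·x̄ = [-687/41]
step 1: S = H·P̄·Hᵀ + R = [11582/41]
step 1: K = P̄·Hᵀ·S⁻¹ = [2875/5791; 2896/5791]
step 1: x' = x̄ + K·y = [9030/5791, -11661/5791]
step 1: P' = (I − K·H)·P̄ = [2875/5791 2896/5791; 2896/5791 37359/5791]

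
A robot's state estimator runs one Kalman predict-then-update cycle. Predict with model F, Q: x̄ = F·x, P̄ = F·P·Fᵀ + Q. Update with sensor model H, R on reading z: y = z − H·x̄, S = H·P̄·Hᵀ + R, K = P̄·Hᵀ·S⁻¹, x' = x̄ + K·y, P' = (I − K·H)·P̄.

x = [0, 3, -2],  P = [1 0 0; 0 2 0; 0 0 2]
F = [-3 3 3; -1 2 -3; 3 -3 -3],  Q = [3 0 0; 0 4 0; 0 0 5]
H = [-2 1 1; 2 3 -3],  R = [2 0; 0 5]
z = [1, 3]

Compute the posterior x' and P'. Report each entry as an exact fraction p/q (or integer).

x' = [100713/294439, 412904/294439, 145777/294439]
P' = [458796/294439 256119/294439 530253/294439; 256119/294439 322997/294439 392453/294439; 530253/294439 392453/294439 785775/294439]

x̄ = F·x = [3, 12, -3]
P̄ = F·P·Fᵀ + Q = [48 -3 -45; -3 31 3; -45 3 50]
y = z − H·x̄ = [-2, -48]
S = H·P̄·Hᵀ + R = [473 -597; -597 1376]
K = P̄·Hᵀ·S⁻¹ = [-65610/294439 19038/294439; 101606/294439 60774/294439; 58861/294439 -23892/294439]
x' = x̄ + K·y = [100713/294439, 412904/294439, 145777/294439]
P' = (I − K·H)·P̄ = [458796/294439 256119/294439 530253/294439; 256119/294439 322997/294439 392453/294439; 530253/294439 392453/294439 785775/294439]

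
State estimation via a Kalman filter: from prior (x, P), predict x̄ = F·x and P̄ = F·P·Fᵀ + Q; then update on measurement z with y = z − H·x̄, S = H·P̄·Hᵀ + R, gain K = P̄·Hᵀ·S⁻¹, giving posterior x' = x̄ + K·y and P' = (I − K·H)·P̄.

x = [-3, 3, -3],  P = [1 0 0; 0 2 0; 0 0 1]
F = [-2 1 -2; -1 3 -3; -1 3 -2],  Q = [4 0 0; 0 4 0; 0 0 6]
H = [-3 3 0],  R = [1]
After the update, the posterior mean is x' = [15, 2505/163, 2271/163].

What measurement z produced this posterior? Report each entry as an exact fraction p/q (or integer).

x̄ = F·x = [15, 21, 18]
P̄ = F·P·Fᵀ + Q = [14 14 12; 14 32 25; 12 25 29]
S = H·P̄·Hᵀ + R = [163]
K = P̄·Hᵀ·S⁻¹ = [0; 54/163; 39/163]
x' − x̄ = [0, -918/163, -663/163] = K·y
y = (KᵀK)⁻¹·Kᵀ·(x' − x̄) = [-17]
z = y + H·x̄ = [-17] + [18] = [1]

z = [1]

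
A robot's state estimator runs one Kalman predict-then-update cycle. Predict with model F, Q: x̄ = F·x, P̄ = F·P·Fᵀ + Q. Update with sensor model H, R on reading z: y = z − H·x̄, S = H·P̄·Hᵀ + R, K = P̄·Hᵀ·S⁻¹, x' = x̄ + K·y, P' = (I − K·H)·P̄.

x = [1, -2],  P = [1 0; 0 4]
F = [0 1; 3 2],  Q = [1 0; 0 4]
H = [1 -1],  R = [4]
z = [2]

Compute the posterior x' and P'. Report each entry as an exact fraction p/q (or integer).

x' = [-53/22, -85/22]
P' = [101/22 113/22; 113/22 197/22]

x̄ = F·x = [-2, -1]
P̄ = F·P·Fᵀ + Q = [5 8; 8 29]
y = z − H·x̄ = [3]
S = H·P̄·Hᵀ + R = [22]
K = P̄·Hᵀ·S⁻¹ = [-3/22; -21/22]
x' = x̄ + K·y = [-53/22, -85/22]
P' = (I − K·H)·P̄ = [101/22 113/22; 113/22 197/22]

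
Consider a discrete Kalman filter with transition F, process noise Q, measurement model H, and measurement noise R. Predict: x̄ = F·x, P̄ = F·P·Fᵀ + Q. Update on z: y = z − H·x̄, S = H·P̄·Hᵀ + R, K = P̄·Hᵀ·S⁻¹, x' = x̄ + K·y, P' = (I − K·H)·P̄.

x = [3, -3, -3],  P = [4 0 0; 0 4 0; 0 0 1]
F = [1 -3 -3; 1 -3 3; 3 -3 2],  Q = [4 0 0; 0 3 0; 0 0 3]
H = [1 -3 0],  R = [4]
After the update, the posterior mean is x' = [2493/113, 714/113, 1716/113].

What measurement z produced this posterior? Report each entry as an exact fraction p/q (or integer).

x̄ = F·x = [21, 3, 12]
P̄ = F·P·Fᵀ + Q = [53 31 42; 31 52 54; 42 54 79]
S = H·P̄·Hᵀ + R = [339]
K = P̄·Hᵀ·S⁻¹ = [-40/339; -125/339; -40/113]
x' − x̄ = [120/113, 375/113, 360/113] = K·y
y = (KᵀK)⁻¹·Kᵀ·(x' − x̄) = [-9]
z = y + H·x̄ = [-9] + [12] = [3]

z = [3]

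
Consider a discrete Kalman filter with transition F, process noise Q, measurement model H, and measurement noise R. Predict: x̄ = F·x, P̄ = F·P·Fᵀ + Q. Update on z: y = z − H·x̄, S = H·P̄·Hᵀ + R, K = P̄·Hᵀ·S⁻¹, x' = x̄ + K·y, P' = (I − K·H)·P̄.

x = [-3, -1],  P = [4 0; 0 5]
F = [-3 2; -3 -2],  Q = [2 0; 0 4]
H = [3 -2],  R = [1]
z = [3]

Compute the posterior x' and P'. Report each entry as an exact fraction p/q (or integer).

x' = [4565/571, 5993/571]
P' = [12954/571 19360/571; 19360/571 29076/571]

x̄ = F·x = [7, 11]
P̄ = F·P·Fᵀ + Q = [58 16; 16 60]
y = z − H·x̄ = [4]
S = H·P̄·Hᵀ + R = [571]
K = P̄·Hᵀ·S⁻¹ = [142/571; -72/571]
x' = x̄ + K·y = [4565/571, 5993/571]
P' = (I − K·H)·P̄ = [12954/571 19360/571; 19360/571 29076/571]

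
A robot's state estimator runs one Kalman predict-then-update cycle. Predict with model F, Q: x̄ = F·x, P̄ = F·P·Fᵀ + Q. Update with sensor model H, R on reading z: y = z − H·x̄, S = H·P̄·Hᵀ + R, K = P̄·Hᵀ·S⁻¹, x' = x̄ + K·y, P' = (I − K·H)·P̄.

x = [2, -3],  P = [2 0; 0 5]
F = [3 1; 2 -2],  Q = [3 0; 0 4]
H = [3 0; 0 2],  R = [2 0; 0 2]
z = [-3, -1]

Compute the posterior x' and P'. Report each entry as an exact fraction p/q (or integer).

x' = [-3708/3817, -1307/3817]
P' = [841/3817 1/3817; 1/3817 1879/3817]

x̄ = F·x = [3, 10]
P̄ = F·P·Fᵀ + Q = [26 2; 2 32]
y = z − H·x̄ = [-12, -21]
S = H·P̄·Hᵀ + R = [236 12; 12 130]
K = P̄·Hᵀ·S⁻¹ = [2523/7634 1/3817; 3/7634 1879/3817]
x' = x̄ + K·y = [-3708/3817, -1307/3817]
P' = (I − K·H)·P̄ = [841/3817 1/3817; 1/3817 1879/3817]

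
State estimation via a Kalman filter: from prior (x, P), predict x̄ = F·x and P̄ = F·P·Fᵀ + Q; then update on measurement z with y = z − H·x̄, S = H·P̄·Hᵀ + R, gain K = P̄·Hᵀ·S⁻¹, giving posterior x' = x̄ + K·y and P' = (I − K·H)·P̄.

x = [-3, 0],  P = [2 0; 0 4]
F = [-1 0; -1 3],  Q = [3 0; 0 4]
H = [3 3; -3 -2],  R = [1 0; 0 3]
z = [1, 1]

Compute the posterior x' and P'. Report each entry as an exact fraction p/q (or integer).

x' = [386/3471, 129/1157]
P' = [6401/3471 -2264/1157; -2264/1157 2514/1157]

x̄ = F·x = [3, 3]
P̄ = F·P·Fᵀ + Q = [5 2; 2 42]
y = z − H·x̄ = [-17, 16]
S = H·P̄·Hᵀ + R = [460 -327; -327 240]
K = P̄·Hᵀ·S⁻¹ = [-391/1157 -1873/3471; 750/1157 588/1157]
x' = x̄ + K·y = [386/3471, 129/1157]
P' = (I − K·H)·P̄ = [6401/3471 -2264/1157; -2264/1157 2514/1157]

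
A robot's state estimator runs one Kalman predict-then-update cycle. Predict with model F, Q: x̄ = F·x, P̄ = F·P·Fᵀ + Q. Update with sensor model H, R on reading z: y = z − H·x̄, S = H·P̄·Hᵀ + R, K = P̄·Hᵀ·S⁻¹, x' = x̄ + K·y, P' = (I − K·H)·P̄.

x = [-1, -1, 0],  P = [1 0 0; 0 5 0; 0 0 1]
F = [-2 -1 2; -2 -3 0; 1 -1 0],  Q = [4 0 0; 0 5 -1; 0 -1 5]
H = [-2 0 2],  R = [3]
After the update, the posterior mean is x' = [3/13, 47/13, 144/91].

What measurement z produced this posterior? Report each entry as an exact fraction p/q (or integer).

x̄ = F·x = [3, 5, 0]
P̄ = F·P·Fᵀ + Q = [17 19 3; 19 54 12; 3 12 11]
S = H·P̄·Hᵀ + R = [91]
K = P̄·Hᵀ·S⁻¹ = [-4/13; -2/13; 16/91]
x' − x̄ = [-36/13, -18/13, 144/91] = K·y
y = (KᵀK)⁻¹·Kᵀ·(x' − x̄) = [9]
z = y + H·x̄ = [9] + [-6] = [3]

z = [3]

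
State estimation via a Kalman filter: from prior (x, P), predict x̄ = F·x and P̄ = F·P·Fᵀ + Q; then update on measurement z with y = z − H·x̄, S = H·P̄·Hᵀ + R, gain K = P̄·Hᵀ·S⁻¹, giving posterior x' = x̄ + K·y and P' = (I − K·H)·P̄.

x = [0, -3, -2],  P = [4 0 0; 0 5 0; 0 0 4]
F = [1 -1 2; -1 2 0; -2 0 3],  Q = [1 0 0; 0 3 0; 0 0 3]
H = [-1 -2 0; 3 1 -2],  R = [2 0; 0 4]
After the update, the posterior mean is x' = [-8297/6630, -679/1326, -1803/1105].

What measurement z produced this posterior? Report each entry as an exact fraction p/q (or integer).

x̄ = F·x = [-1, -6, -6]
P̄ = F·P·Fᵀ + Q = [26 -14 16; -14 27 8; 16 8 55]
S = H·P̄·Hᵀ + R = [80 30; 30 177]
K = P̄·Hᵀ·S⁻¹ = [-101/2210 125/663; -205/442 -64/663; -337/1105 -56/221]
x' − x̄ = [-1667/6630, 7277/1326, 4827/1105] = K·y
y = (KᵀK)⁻¹·Kᵀ·(x' − x̄) = [-11, -4]
z = y + H·x̄ = [-11, -4] + [13, 3] = [2, -1]

z = [2, -1]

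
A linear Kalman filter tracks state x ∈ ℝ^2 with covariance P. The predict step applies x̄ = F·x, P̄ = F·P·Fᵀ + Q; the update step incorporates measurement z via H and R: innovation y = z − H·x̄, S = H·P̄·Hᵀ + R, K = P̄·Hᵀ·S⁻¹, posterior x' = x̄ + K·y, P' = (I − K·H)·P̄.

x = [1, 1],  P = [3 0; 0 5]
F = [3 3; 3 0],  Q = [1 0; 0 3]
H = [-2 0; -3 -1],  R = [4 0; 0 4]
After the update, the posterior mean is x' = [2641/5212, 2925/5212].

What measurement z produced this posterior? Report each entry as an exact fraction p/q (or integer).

x̄ = F·x = [6, 3]
P̄ = F·P·Fᵀ + Q = [73 27; 27 30]
S = H·P̄·Hᵀ + R = [296 492; 492 853]
K = P̄·Hᵀ·S⁻¹ = [-1753/5212 -123/1303; 4275/5212 -786/1303]
x' − x̄ = [-28631/5212, -12711/5212] = K·y
y = (KᵀK)⁻¹·Kᵀ·(x' − x̄) = [11, 19]
z = y + H·x̄ = [11, 19] + [-12, -21] = [-1, -2]

z = [-1, -2]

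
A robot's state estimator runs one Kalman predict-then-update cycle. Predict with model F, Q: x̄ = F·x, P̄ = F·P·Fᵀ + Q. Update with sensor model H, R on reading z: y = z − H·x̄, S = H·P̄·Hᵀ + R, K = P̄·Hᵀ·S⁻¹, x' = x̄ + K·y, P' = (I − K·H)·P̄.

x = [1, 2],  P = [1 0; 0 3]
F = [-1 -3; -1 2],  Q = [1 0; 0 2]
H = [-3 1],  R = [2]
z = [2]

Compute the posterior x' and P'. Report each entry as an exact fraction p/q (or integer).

x̄ = F·x = [-7, 3]
P̄ = F·P·Fᵀ + Q = [29 -17; -17 15]
y = z − H·x̄ = [-22]
S = H·P̄·Hᵀ + R = [380]
K = P̄·Hᵀ·S⁻¹ = [-26/95; 33/190]
x' = x̄ + K·y = [-93/95, -78/95]
P' = (I − K·H)·P̄ = [51/95 101/95; 101/95 336/95]

x' = [-93/95, -78/95]
P' = [51/95 101/95; 101/95 336/95]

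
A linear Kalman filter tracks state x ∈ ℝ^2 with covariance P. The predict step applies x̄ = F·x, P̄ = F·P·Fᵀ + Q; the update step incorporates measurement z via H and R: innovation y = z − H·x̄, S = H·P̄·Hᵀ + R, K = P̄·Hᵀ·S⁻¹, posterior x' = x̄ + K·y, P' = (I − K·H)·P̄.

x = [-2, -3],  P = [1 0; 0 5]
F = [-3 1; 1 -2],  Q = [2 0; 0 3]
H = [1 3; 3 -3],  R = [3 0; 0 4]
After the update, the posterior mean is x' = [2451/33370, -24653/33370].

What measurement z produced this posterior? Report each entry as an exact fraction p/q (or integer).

x̄ = F·x = [3, 4]
P̄ = F·P·Fᵀ + Q = [16 -13; -13 24]
S = H·P̄·Hᵀ + R = [157 -246; -246 598]
K = P̄·Hᵀ·S⁻¹ = [3824/16685 8001/33370; 3988/16685 -2913/33370]
x' − x̄ = [-97659/33370, -158133/33370] = K·y
y = (KᵀK)⁻¹·Kᵀ·(x' − x̄) = [-18, 5]
z = y + H·x̄ = [-18, 5] + [15, -3] = [-3, 2]

z = [-3, 2]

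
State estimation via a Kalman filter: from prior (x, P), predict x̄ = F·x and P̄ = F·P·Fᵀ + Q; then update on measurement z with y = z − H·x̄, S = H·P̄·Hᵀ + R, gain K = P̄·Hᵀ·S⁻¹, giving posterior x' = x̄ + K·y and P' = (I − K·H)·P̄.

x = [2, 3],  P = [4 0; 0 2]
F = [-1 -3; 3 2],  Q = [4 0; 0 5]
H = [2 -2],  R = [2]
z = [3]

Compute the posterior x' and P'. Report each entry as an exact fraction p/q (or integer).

x̄ = F·x = [-11, 12]
P̄ = F·P·Fᵀ + Q = [26 -24; -24 49]
y = z − H·x̄ = [49]
S = H·P̄·Hᵀ + R = [494]
K = P̄·Hᵀ·S⁻¹ = [50/247; -73/247]
x' = x̄ + K·y = [-267/247, -613/247]
P' = (I − K·H)·P̄ = [1422/247 1372/247; 1372/247 1445/247]

x' = [-267/247, -613/247]
P' = [1422/247 1372/247; 1372/247 1445/247]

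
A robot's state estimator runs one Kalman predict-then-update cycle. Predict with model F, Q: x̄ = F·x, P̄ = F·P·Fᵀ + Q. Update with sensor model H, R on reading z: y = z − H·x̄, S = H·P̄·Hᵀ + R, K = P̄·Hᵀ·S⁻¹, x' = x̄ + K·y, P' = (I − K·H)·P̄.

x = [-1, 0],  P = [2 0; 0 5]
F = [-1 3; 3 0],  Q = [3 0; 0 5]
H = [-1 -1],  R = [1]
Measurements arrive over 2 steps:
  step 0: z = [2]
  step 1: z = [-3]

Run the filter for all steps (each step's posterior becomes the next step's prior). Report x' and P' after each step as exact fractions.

step 0: x' = [1, -3], P' = [582/31 -560/31; -560/31 1137/62]
step 1: x' = [9080/669, -21839/2007], P' = [25720/223 -75583/669; -75583/669 223963/2007]

step 0: x̄ = F·x = [1, -3]
step 0: P̄ = F·P·Fᵀ + Q = [50 -6; -6 23]
step 0: y = z − H·x̄ = [0]
step 0: S = H·P̄·Hᵀ + R = [62]
step 0: K = P̄·Hᵀ·S⁻¹ = [-22/31; -17/62]
step 0: x' = x̄ + K·y = [1, -3]
step 0: P' = (I − K·H)·P̄ = [582/31 -560/31; -560/31 1137/62]
step 1: x̄ = F·x = [-10, 3]
step 1: P̄ = F·P·Fᵀ + Q = [18303/62 -6786/31; -6786/31 5393/31]
step 1: y = z − H·x̄ = [-10]
step 1: S = H·P̄·Hᵀ + R = [2007/62]
step 1: K = P̄·Hᵀ·S⁻¹ = [-1577/669; 2786/2007]
step 1: x' = x̄ + K·y = [9080/669, -21839/2007]
step 1: P' = (I − K·H)·P̄ = [25720/223 -75583/669; -75583/669 223963/2007]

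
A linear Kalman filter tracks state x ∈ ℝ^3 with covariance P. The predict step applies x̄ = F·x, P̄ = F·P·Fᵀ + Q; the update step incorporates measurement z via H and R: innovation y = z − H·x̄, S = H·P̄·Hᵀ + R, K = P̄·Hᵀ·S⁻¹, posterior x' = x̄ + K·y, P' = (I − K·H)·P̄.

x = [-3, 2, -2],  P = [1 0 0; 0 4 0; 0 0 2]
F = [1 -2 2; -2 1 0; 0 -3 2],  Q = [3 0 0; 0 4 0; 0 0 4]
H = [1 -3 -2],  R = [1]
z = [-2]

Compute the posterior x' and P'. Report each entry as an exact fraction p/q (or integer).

x̄ = F·x = [-11, 8, -10]
P̄ = F·P·Fᵀ + Q = [28 -10 32; -10 12 -12; 32 -12 48]
y = z − H·x̄ = [13]
S = H·P̄·Hᵀ + R = [117]
K = P̄·Hᵀ·S⁻¹ = [-2/39; -22/117; -28/117]
x' = x̄ + K·y = [-35/3, 50/9, -118/9]
P' = (I − K·H)·P̄ = [360/13 -434/39 1192/39; -434/39 920/117 -2020/117; 1192/39 -2020/117 4832/117]

x' = [-35/3, 50/9, -118/9]
P' = [360/13 -434/39 1192/39; -434/39 920/117 -2020/117; 1192/39 -2020/117 4832/117]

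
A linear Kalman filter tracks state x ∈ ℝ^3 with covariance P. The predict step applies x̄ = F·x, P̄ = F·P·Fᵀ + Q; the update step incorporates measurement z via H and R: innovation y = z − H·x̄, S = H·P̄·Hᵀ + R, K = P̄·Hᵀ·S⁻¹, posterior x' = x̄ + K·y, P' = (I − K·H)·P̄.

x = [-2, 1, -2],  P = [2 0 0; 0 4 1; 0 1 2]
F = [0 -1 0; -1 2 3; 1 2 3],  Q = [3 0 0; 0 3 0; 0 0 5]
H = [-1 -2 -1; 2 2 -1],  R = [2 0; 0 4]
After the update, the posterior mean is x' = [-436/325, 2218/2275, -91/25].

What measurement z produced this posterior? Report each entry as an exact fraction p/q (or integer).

z = [3, 3]

x̄ = F·x = [-1, -2, -6]
P̄ = F·P·Fᵀ + Q = [7 -11 -11; -11 51 44; -11 44 53]
S = H·P̄·Hᵀ + R = [376 -88; -88 69]
K = P̄·Hᵀ·S⁻¹ = [147/1300 61/325; -6147/18200 207/2275; -43/100 -9/25]
x' − x̄ = [-111/325, 6768/2275, 59/25] = K·y
y = (KᵀK)⁻¹·Kᵀ·(x' − x̄) = [-8, 3]
z = y + H·x̄ = [-8, 3] + [11, 0] = [3, 3]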